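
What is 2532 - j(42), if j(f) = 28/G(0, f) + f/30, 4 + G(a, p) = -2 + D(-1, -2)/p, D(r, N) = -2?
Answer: 1609871/635 ≈ 2535.2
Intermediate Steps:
G(a, p) = -6 - 2/p (G(a, p) = -4 + (-2 - 2/p) = -6 - 2/p)
j(f) = 28/(-6 - 2/f) + f/30
2532 - j(42) = 2532 - 42*(-419 + 3*42)/(30*(1 + 3*42)) = 2532 - 42*(-419 + 126)/(30*(1 + 126)) = 2532 - 42*(-293)/(30*127) = 2532 - 1*(-2051/635) = 2532 + 2051/635 = 1609871/635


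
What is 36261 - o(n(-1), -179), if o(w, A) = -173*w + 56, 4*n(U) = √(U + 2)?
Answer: 144993/4 ≈ 36248.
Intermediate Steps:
n(U) = √(2 + U)/4 (n(U) = √(U + 2)/4 = √(2 + U)/4)
o(w, A) = 56 - 173*w
36261 - o(n(-1), -179) = 36261 - (56 - 173*√(2 - 1)/4) = 36261 - (56 - 173*√1/4) = 36261 - (56 - 173/4) = 36261 - 1*51/4 = 36261 - 51/4 = 144993/4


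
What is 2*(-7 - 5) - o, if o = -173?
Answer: 149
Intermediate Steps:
2*(-7 - 5) - o = 2*(-7 - 5) - 1*(-173) = 2*(-12) + 173 = -24 + 173 = 149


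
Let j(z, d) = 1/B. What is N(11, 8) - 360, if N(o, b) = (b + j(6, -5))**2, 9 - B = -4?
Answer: -49815/169 ≈ -294.76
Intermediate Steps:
B = 13 (B = 9 - 1*(-4) = 9 + 4 = 13)
j(z, d) = 1/13
N(o, b) = (1/13 + b)**2 (N(o, b) = (b + 1/13)**2 = (1/13 + b)**2)
N(11, 8) - 360 = (1 + 13*8)**2/169 - 360 = (1 + 104)**2/169 - 360 = (1/169)*105**2 - 360 = (1/169)*11025 - 360 = 11025/169 - 360 = -49815/169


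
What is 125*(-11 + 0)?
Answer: -1375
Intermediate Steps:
125*(-11 + 0) = 125*(-11) = -1375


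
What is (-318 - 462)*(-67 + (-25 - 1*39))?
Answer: 102180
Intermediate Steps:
(-318 - 462)*(-67 + (-25 - 1*39)) = -780*(-67 + (-25 - 39)) = -780*(-67 - 64) = -780*(-131) = 102180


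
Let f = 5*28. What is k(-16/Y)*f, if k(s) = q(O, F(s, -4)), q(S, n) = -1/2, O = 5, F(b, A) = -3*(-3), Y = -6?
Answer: -70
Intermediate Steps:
F(b, A) = 9
q(S, n) = -½ (q(S, n) = -1*½ = -½)
k(s) = -½
f = 140
k(-16/Y)*f = -½*140 = -70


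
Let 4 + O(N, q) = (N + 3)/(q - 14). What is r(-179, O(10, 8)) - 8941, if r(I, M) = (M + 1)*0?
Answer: -8941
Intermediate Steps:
O(N, q) = -4 + (3 + N)/(-14 + q) (O(N, q) = -4 + (N + 3)/(q - 14) = -4 + (3 + N)/(-14 + q))
r(I, M) = 0 (r(I, M) = (1 + M)*0 = 0)
r(-179, O(10, 8)) - 8941 = 0 - 8941 = -8941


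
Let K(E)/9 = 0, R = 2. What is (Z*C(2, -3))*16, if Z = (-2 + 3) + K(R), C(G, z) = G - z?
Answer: 80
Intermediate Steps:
K(E) = 0 (K(E) = 9*0 = 0)
Z = 1 (Z = (-2 + 3) + 0 = 1 + 0 = 1)
(Z*C(2, -3))*16 = (1*(2 - 1*(-3)))*16 = (1*(2 + 3))*16 = (1*5)*16 = 5*16 = 80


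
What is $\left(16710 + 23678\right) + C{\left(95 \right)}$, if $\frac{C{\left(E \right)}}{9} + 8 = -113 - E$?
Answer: $38444$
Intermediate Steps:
$C{\left(E \right)} = -1089 - 9 E$ ($C{\left(E \right)} = -72 + 9 \left(-113 - E\right) = -72 - \left(1017 + 9 E\right) = -1089 - 9 E$)
$\left(16710 + 23678\right) + C{\left(95 \right)} = \left(16710 + 23678\right) - 1944 = 40388 - 1944 = 38444$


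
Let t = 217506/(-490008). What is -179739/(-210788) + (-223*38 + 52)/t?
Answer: 144988166500537/7641275788 ≈ 18974.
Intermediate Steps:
t = -36251/81668 (t = 217506*(-1/490008) = -36251/81668 ≈ -0.44388)
-179739/(-210788) + (-223*38 + 52)/t = -179739/(-210788) + (-223*38 + 52)/(-36251/81668) = -179739*(-1/210788) + (-8474 + 52)*(-81668/36251) = 179739/210788 - 8422*(-81668/36251) = 179739/210788 + 687807896/36251 = 144988166500537/7641275788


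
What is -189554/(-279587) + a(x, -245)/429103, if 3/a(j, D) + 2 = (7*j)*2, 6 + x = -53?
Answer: 22449340177525/33112167247236 ≈ 0.67798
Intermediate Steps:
x = -59 (x = -6 - 53 = -59)
a(j, D) = 3/(-2 + 14*j) (a(j, D) = 3/(-2 + (7*j)*2) = 3/(-2 + 14*j))
-189554/(-279587) + a(x, -245)/429103 = -189554/(-279587) + (3/(2*(-1 + 7*(-59))))/429103 = -189554*(-1/279587) + (3/(2*(-1 - 413)))*(1/429103) = 189554/279587 + ((3/2)/(-414))*(1/429103) = 189554/279587 + ((3/2)*(-1/414))*(1/429103) = 189554/279587 - 1/276*1/429103 = 189554/279587 - 1/118432428 = 22449340177525/33112167247236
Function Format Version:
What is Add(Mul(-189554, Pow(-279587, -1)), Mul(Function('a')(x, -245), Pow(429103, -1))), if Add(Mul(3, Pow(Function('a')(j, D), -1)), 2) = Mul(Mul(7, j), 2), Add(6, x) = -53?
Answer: Rational(22449340177525, 33112167247236) ≈ 0.67798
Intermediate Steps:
x = -59 (x = Add(-6, -53) = -59)
Function('a')(j, D) = Mul(3, Pow(Add(-2, Mul(14, j)), -1)) (Function('a')(j, D) = Mul(3, Pow(Add(-2, Mul(Mul(7, j), 2)), -1)) = Mul(3, Pow(Add(-2, Mul(14, j)), -1)))
Add(Mul(-189554, Pow(-279587, -1)), Mul(Function('a')(x, -245), Pow(429103, -1))) = Add(Mul(-189554, Pow(-279587, -1)), Mul(Mul(Rational(3, 2), Pow(Add(-1, Mul(7, -59)), -1)), Pow(429103, -1))) = Add(Mul(-189554, Rational(-1, 279587)), Mul(Mul(Rational(3, 2), Pow(Add(-1, -413), -1)), Rational(1, 429103))) = Add(Rational(189554, 279587), Mul(Mul(Rational(3, 2), Pow(-414, -1)), Rational(1, 429103))) = Add(Rational(189554, 279587), Mul(Mul(Rational(3, 2), Rational(-1, 414)), Rational(1, 429103))) = Add(Rational(189554, 279587), Mul(Rational(-1, 276), Rational(1, 429103))) = Add(Rational(189554, 279587), Rational(-1, 118432428)) = Rational(22449340177525, 33112167247236)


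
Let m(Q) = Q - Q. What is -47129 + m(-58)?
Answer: -47129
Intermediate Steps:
m(Q) = 0
-47129 + m(-58) = -47129 + 0 = -47129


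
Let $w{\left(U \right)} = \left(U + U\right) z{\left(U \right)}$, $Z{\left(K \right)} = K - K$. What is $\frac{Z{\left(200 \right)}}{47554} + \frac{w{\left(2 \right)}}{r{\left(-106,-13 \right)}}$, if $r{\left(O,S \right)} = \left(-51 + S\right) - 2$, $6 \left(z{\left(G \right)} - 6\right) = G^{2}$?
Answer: $- \frac{40}{99} \approx -0.40404$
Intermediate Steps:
$Z{\left(K \right)} = 0$
$z{\left(G \right)} = 6 + \frac{G^{2}}{6}$
$r{\left(O,S \right)} = -53 + S$
$w{\left(U \right)} = 2 U \left(6 + \frac{U^{2}}{6}\right)$ ($w{\left(U \right)} = \left(U + U\right) \left(6 + \frac{U^{2}}{6}\right) = 2 U \left(6 + \frac{U^{2}}{6}\right)$)
$\frac{Z{\left(200 \right)}}{47554} + \frac{w{\left(2 \right)}}{r{\left(-106,-13 \right)}} = \frac{0}{47554} + \frac{\frac{1}{3} \cdot 2 \left(36 + 2^{2}\right)}{-53 - 13} = 0 \cdot \frac{1}{47554} + \frac{\frac{1}{3} \cdot 2 \left(36 + 4\right)}{-66} = 0 + \frac{1}{3} \cdot 2 \cdot 40 \left(- \frac{1}{66}\right) = 0 + \frac{80}{3} \left(- \frac{1}{66}\right) = 0 - \frac{40}{99} = - \frac{40}{99}$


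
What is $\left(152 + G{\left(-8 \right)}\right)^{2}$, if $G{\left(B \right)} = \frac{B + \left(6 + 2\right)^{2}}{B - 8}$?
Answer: $\frac{88209}{4} \approx 22052.0$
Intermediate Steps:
$G{\left(B \right)} = \frac{64 + B}{-8 + B}$ ($G{\left(B \right)} = \frac{B + 8^{2}}{-8 + B} = \frac{B + 64}{-8 + B} = \frac{64 + B}{-8 + B}$)
$\left(152 + G{\left(-8 \right)}\right)^{2} = \left(152 + \frac{64 - 8}{-8 - 8}\right)^{2} = \left(152 + \frac{1}{-16} \cdot 56\right)^{2} = \left(152 - \frac{7}{2}\right)^{2} = \left(\frac{297}{2}\right)^{2} = \frac{88209}{4}$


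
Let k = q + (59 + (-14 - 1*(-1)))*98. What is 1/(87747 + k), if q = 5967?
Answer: 1/98222 ≈ 1.0181e-5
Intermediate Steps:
k = 10475 (k = 5967 + (59 + (-14 - 1*(-1)))*98 = 5967 + (59 + (-14 + 1))*98 = 5967 + (59 - 13)*98 = 5967 + 46*98 = 5967 + 4508 = 10475)
1/(87747 + k) = 1/(87747 + 10475) = 1/98222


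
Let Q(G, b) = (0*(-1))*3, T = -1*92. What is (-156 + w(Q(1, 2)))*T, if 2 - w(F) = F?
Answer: 14168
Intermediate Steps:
T = -92
Q(G, b) = 0 (Q(G, b) = 0*3 = 0)
w(F) = 2 - F
(-156 + w(Q(1, 2)))*T = (-156 + (2 - 1*0))*(-92) = (-156 + (2 + 0))*(-92) = (-156 + 2)*(-92) = -154*(-92) = 14168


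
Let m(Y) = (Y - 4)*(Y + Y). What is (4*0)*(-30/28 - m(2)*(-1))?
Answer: 0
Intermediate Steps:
m(Y) = 2*Y*(-4 + Y) (m(Y) = (-4 + Y)*(2*Y) = 2*Y*(-4 + Y))
(4*0)*(-30/28 - m(2)*(-1)) = (4*0)*(-30/28 - 2*2*(-4 + 2)*(-1)) = 0*(-30*1/28 - 2*2*(-2)*(-1)) = 0*(-15/14 - (-8)*(-1)) = 0*(-15/14 - 1*8) = 0*(-15/14 - 8) = 0*(-127/14) = 0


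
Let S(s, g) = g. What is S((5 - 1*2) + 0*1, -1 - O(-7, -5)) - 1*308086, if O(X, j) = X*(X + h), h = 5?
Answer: -308101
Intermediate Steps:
O(X, j) = X*(5 + X) (O(X, j) = X*(X + 5) = X*(5 + X))
S((5 - 1*2) + 0*1, -1 - O(-7, -5)) - 1*308086 = (-1 - (-7)*(5 - 7)) - 1*308086 = (-1 - (-7)*(-2)) - 308086 = (-1 - 1*14) - 308086 = (-1 - 14) - 308086 = -15 - 308086 = -308101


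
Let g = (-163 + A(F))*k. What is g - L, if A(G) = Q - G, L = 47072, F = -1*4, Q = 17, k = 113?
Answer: -63118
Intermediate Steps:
F = -4
A(G) = 17 - G
g = -16046 (g = (-163 + (17 - 1*(-4)))*113 = (-163 + (17 + 4))*113 = (-163 + 21)*113 = -142*113 = -16046)
g - L = -16046 - 1*47072 = -16046 - 47072 = -63118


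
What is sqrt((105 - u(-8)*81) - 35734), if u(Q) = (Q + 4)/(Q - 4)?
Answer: 2*I*sqrt(8914) ≈ 188.83*I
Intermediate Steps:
u(Q) = (4 + Q)/(-4 + Q)
sqrt((105 - u(-8)*81) - 35734) = sqrt((105 - (4 - 8)/(-4 - 8)*81) - 35734) = sqrt((105 - (-4)/(-12)*81) - 35734) = sqrt((105 - (-1)*(-4)/12*81) - 35734) = sqrt((105 - 1*1/3*81) - 35734) = sqrt((105 - 1/3*81) - 35734) = sqrt((105 - 27) - 35734) = sqrt(78 - 35734) = sqrt(-35656) = 2*I*sqrt(8914)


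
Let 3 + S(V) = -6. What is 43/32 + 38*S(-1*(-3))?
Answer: -10901/32 ≈ -340.66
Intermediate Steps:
S(V) = -9 (S(V) = -3 - 6 = -9)
43/32 + 38*S(-1*(-3)) = 43/32 + 38*(-9) = 43*(1/32) - 342 = 43/32 - 342 = -10901/32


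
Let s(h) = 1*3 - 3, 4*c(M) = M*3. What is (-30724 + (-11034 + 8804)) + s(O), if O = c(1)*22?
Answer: -32954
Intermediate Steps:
c(M) = 3*M/4 (c(M) = (M*3)/4 = (3*M)/4 = 3*M/4)
O = 33/2 (O = ((¾)*1)*22 = (¾)*22 = 33/2 ≈ 16.500)
s(h) = 0 (s(h) = 3 - 3 = 0)
(-30724 + (-11034 + 8804)) + s(O) = (-30724 + (-11034 + 8804)) + 0 = (-30724 - 2230) + 0 = -32954 + 0 = -32954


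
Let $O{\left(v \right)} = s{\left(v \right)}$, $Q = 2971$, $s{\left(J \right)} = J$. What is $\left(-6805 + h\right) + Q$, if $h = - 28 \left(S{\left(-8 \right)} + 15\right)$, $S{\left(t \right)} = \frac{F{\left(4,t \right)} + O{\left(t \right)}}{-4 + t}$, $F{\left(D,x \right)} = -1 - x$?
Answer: $- \frac{12769}{3} \approx -4256.3$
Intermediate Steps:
$O{\left(v \right)} = v$
$S{\left(t \right)} = - \frac{1}{-4 + t}$ ($S{\left(t \right)} = \frac{\left(-1 - t\right) + t}{-4 + t} = - \frac{1}{-4 + t}$)
$h = - \frac{1267}{3}$ ($h = - 28 \left(- \frac{1}{-4 - 8} + 15\right) = - 28 \left(- \frac{1}{-12} + 15\right) = - 28 \left(\left(-1\right) \left(- \frac{1}{12}\right) + 15\right) = - 28 \left(\frac{1}{12} + 15\right) = \left(-28\right) \frac{181}{12} = - \frac{1267}{3} \approx -422.33$)
$\left(-6805 + h\right) + Q = \left(-6805 - \frac{1267}{3}\right) + 2971 = - \frac{21682}{3} + 2971 = - \frac{12769}{3}$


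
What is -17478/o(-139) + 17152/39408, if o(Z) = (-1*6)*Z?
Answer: -7025711/342357 ≈ -20.522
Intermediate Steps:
o(Z) = -6*Z
-17478/o(-139) + 17152/39408 = -17478/((-6*(-139))) + 17152/39408 = -17478/834 + 17152*(1/39408) = -17478*1/834 + 1072/2463 = -2913/139 + 1072/2463 = -7025711/342357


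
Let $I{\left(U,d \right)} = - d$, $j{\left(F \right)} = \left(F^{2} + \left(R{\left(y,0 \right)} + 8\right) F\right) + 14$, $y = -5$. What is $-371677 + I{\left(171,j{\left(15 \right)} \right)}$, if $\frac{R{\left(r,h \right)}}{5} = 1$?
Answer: $-372111$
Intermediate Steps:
$R{\left(r,h \right)} = 5$ ($R{\left(r,h \right)} = 5 \cdot 1 = 5$)
$j{\left(F \right)} = 14 + F^{2} + 13 F$ ($j{\left(F \right)} = \left(F^{2} + \left(5 + 8\right) F\right) + 14 = \left(F^{2} + 13 F\right) + 14 = 14 + F^{2} + 13 F$)
$-371677 + I{\left(171,j{\left(15 \right)} \right)} = -371677 - \left(14 + 15^{2} + 13 \cdot 15\right) = -371677 - \left(14 + 225 + 195\right) = -371677 - 434 = -372111$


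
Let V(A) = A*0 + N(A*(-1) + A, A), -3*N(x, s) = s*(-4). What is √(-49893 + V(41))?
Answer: I*√448545/3 ≈ 223.25*I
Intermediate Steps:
N(x, s) = 4*s/3 (N(x, s) = -s*(-4)/3 = -(-4)*s/3 = 4*s/3)
V(A) = 4*A/3 (V(A) = A*0 + 4*A/3 = 0 + 4*A/3 = 4*A/3)
√(-49893 + V(41)) = √(-49893 + (4/3)*41) = √(-49893 + 164/3) = √(-149515/3) = I*√448545/3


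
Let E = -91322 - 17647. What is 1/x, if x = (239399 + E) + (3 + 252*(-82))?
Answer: 1/109769 ≈ 9.1100e-6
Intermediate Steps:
E = -108969
x = 109769 (x = (239399 - 108969) + (3 + 252*(-82)) = 130430 + (3 - 20664) = 130430 - 20661 = 109769)
1/x = 1/109769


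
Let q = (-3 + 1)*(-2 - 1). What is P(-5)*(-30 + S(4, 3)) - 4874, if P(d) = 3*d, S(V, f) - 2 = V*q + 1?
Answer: -4829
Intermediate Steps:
q = 6 (q = -2*(-3) = 6)
S(V, f) = 3 + 6*V (S(V, f) = 2 + (V*6 + 1) = 2 + (6*V + 1) = 2 + (1 + 6*V) = 3 + 6*V)
P(-5)*(-30 + S(4, 3)) - 4874 = (3*(-5))*(-30 + (3 + 6*4)) - 4874 = -15*(-30 + (3 + 24)) - 4874 = -15*(-30 + 27) - 4874 = -15*(-3) - 4874 = 45 - 4874 = -4829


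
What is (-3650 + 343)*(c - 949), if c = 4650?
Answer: -12239207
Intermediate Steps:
(-3650 + 343)*(c - 949) = (-3650 + 343)*(4650 - 949) = -3307*3701 = -12239207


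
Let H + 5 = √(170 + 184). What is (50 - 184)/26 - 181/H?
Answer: -33808/4277 - 181*√354/329 ≈ -18.256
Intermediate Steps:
H = -5 + √354 (H = -5 + √(170 + 184) = -5 + √354 ≈ 13.815)
(50 - 184)/26 - 181/H = (50 - 184)/26 - 181/(-5 + √354) = -134*1/26 - 181/(-5 + √354) = -67/13 - 181/(-5 + √354)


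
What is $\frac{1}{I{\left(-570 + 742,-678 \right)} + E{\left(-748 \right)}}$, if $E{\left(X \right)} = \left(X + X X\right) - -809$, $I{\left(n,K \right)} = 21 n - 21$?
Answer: $\frac{1}{563156} \approx 1.7757 \cdot 10^{-6}$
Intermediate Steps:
$I{\left(n,K \right)} = -21 + 21 n$
$E{\left(X \right)} = 809 + X + X^{2}$ ($E{\left(X \right)} = \left(X + X^{2}\right) + 809 = 809 + X + X^{2}$)
$\frac{1}{I{\left(-570 + 742,-678 \right)} + E{\left(-748 \right)}} = \frac{1}{\left(-21 + 21 \left(-570 + 742\right)\right) + \left(809 - 748 + \left(-748\right)^{2}\right)} = \frac{1}{\left(-21 + 21 \cdot 172\right) + \left(809 - 748 + 559504\right)} = \frac{1}{\left(-21 + 3612\right) + 559565} = \frac{1}{3591 + 559565} = \frac{1}{563156}$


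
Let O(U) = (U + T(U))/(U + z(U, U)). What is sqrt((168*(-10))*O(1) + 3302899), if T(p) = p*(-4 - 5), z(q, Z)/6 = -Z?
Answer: sqrt(3300211) ≈ 1816.6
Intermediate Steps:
z(q, Z) = -6*Z (z(q, Z) = 6*(-Z) = -6*Z)
T(p) = -9*p (T(p) = p*(-9) = -9*p)
O(U) = 8/5 (O(U) = (U - 9*U)/(U - 6*U) = (-8*U)/((-5*U)) = (-8*U)*(-1/(5*U)) = 8/5)
sqrt((168*(-10))*O(1) + 3302899) = sqrt((168*(-10))*(8/5) + 3302899) = sqrt(-1680*8/5 + 3302899) = sqrt(-2688 + 3302899) = sqrt(3300211)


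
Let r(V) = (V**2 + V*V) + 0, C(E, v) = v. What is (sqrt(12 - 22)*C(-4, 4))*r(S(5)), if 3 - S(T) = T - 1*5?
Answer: 72*I*sqrt(10) ≈ 227.68*I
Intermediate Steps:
S(T) = 8 - T (S(T) = 3 - (T - 1*5) = 3 - (T - 5) = 3 - (-5 + T) = 3 + (5 - T) = 8 - T)
r(V) = 2*V**2 (r(V) = (V**2 + V**2) + 0 = 2*V**2 + 0 = 2*V**2)
(sqrt(12 - 22)*C(-4, 4))*r(S(5)) = (sqrt(12 - 22)*4)*(2*(8 - 1*5)**2) = (sqrt(-10)*4)*(2*(8 - 5)**2) = ((I*sqrt(10))*4)*(2*3**2) = (4*I*sqrt(10))*(2*9) = (4*I*sqrt(10))*18 = 72*I*sqrt(10)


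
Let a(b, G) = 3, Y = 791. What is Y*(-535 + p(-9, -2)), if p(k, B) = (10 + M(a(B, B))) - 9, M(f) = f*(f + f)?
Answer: -408156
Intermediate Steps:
M(f) = 2*f**2 (M(f) = f*(2*f) = 2*f**2)
p(k, B) = 19 (p(k, B) = (10 + 2*3**2) - 9 = (10 + 2*9) - 9 = (10 + 18) - 9 = 28 - 9 = 19)
Y*(-535 + p(-9, -2)) = 791*(-535 + 19) = 791*(-516) = -408156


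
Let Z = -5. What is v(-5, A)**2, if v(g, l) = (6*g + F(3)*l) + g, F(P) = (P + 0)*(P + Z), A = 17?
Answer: 18769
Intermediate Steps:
F(P) = P*(-5 + P) (F(P) = (P + 0)*(P - 5) = P*(-5 + P))
v(g, l) = -6*l + 7*g (v(g, l) = (6*g + (3*(-5 + 3))*l) + g = (6*g + (3*(-2))*l) + g = (6*g - 6*l) + g = (-6*l + 6*g) + g = -6*l + 7*g)
v(-5, A)**2 = (-6*17 + 7*(-5))**2 = (-102 - 35)**2 = (-137)**2 = 18769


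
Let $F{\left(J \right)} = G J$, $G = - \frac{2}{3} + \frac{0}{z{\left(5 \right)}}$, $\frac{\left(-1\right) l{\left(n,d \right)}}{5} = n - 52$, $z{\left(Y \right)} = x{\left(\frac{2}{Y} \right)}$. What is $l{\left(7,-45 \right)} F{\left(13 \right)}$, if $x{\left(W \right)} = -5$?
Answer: $-1950$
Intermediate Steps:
$z{\left(Y \right)} = -5$
$l{\left(n,d \right)} = 260 - 5 n$ ($l{\left(n,d \right)} = - 5 \left(n - 52\right) = - 5 \left(-52 + n\right) = 260 - 5 n$)
$G = - \frac{2}{3}$ ($G = - \frac{2}{3} + \frac{0}{-5} = \left(-2\right) \frac{1}{3} + 0 \left(- \frac{1}{5}\right) = - \frac{2}{3} + 0 = - \frac{2}{3} \approx -0.66667$)
$F{\left(J \right)} = - \frac{2 J}{3}$
$l{\left(7,-45 \right)} F{\left(13 \right)} = \left(260 - 35\right) \left(\left(- \frac{2}{3}\right) 13\right) = \left(260 - 35\right) \left(- \frac{26}{3}\right) = 225 \left(- \frac{26}{3}\right) = -1950$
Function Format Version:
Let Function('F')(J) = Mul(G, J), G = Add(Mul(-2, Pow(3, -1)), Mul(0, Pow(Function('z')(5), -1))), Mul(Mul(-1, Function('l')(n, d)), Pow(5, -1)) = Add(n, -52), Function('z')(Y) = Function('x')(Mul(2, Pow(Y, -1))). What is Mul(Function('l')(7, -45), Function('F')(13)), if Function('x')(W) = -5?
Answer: -1950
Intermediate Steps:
Function('z')(Y) = -5
Function('l')(n, d) = Add(260, Mul(-5, n)) (Function('l')(n, d) = Mul(-5, Add(n, -52)) = Mul(-5, Add(-52, n)) = Add(260, Mul(-5, n)))
G = Rational(-2, 3) (G = Add(Mul(-2, Pow(3, -1)), Mul(0, Pow(-5, -1))) = Add(Mul(-2, Rational(1, 3)), Mul(0, Rational(-1, 5))) = Add(Rational(-2, 3), 0) = Rational(-2, 3) ≈ -0.66667)
Function('F')(J) = Mul(Rational(-2, 3), J)
Mul(Function('l')(7, -45), Function('F')(13)) = Mul(Add(260, Mul(-5, 7)), Mul(Rational(-2, 3), 13)) = Mul(Add(260, -35), Rational(-26, 3)) = Mul(225, Rational(-26, 3)) = -1950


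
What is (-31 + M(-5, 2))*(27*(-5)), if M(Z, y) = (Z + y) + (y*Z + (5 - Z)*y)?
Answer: 3240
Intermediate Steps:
M(Z, y) = Z + y + Z*y + y*(5 - Z) (M(Z, y) = (Z + y) + (Z*y + y*(5 - Z)) = Z + y + Z*y + y*(5 - Z))
(-31 + M(-5, 2))*(27*(-5)) = (-31 + (-5 + 6*2))*(27*(-5)) = (-31 + (-5 + 12))*(-135) = (-31 + 7)*(-135) = -24*(-135) = 3240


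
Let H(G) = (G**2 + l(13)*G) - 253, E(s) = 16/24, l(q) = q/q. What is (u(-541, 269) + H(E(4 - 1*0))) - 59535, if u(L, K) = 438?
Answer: -534140/9 ≈ -59349.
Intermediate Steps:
l(q) = 1
E(s) = 2/3 (E(s) = 16*(1/24) = 2/3)
H(G) = -253 + G + G**2 (H(G) = (G**2 + 1*G) - 253 = (G**2 + G) - 253 = (G + G**2) - 253 = -253 + G + G**2)
(u(-541, 269) + H(E(4 - 1*0))) - 59535 = (438 + (-253 + 2/3 + (2/3)**2)) - 59535 = (438 + (-253 + 2/3 + 4/9)) - 59535 = (438 - 2267/9) - 59535 = 1675/9 - 59535 = -534140/9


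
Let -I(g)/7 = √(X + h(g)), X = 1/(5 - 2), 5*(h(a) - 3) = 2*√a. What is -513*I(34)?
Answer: 1197*√(750 + 90*√34)/5 ≈ 8547.6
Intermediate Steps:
h(a) = 3 + 2*√a/5 (h(a) = 3 + (2*√a)/5 = 3 + 2*√a/5)
X = ⅓ (X = 1/3 = ⅓ ≈ 0.33333)
I(g) = -7*√(10/3 + 2*√g/5) (I(g) = -7*√(⅓ + (3 + 2*√g/5)) = -7*√(10/3 + 2*√g/5))
-513*I(34) = -(-1197)*√(750 + 90*√34)/5 = 1197*√(750 + 90*√34)/5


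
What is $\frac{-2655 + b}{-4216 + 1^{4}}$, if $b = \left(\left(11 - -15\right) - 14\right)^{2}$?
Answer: $\frac{837}{1405} \approx 0.59573$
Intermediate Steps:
$b = 144$ ($b = \left(\left(11 + 15\right) - 14\right)^{2} = \left(26 - 14\right)^{2} = 12^{2} = 144$)
$\frac{-2655 + b}{-4216 + 1^{4}} = \frac{-2655 + 144}{-4216 + 1^{4}} = - \frac{2511}{-4216 + 1} = - \frac{2511}{-4215} = \left(-2511\right) \left(- \frac{1}{4215}\right) = \frac{837}{1405}$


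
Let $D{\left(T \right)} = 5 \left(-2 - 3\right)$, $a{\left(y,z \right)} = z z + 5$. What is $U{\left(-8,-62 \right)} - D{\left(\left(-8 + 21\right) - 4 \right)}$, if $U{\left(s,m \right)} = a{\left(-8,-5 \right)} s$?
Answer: $-215$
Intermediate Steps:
$a{\left(y,z \right)} = 5 + z^{2}$ ($a{\left(y,z \right)} = z^{2} + 5 = 5 + z^{2}$)
$U{\left(s,m \right)} = 30 s$ ($U{\left(s,m \right)} = \left(5 + \left(-5\right)^{2}\right) s = \left(5 + 25\right) s = 30 s$)
$D{\left(T \right)} = -25$ ($D{\left(T \right)} = 5 \left(-5\right) = -25$)
$U{\left(-8,-62 \right)} - D{\left(\left(-8 + 21\right) - 4 \right)} = 30 \left(-8\right) - -25 = -240 + 25 = -215$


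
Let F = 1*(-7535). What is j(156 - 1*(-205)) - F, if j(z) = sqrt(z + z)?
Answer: 7535 + 19*sqrt(2) ≈ 7561.9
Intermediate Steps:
F = -7535
j(z) = sqrt(2)*sqrt(z) (j(z) = sqrt(2*z) = sqrt(2)*sqrt(z))
j(156 - 1*(-205)) - F = sqrt(2)*sqrt(156 - 1*(-205)) - 1*(-7535) = sqrt(2)*sqrt(156 + 205) + 7535 = sqrt(2)*sqrt(361) + 7535 = sqrt(2)*19 + 7535 = 19*sqrt(2) + 7535 = 7535 + 19*sqrt(2)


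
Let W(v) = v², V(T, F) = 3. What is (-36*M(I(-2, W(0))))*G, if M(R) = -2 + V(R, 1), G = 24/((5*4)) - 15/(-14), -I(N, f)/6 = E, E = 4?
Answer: -2862/35 ≈ -81.771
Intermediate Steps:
I(N, f) = -24 (I(N, f) = -6*4 = -24)
G = 159/70 (G = 24/20 - 15*(-1/14) = 24*(1/20) + 15/14 = 6/5 + 15/14 = 159/70 ≈ 2.2714)
M(R) = 1 (M(R) = -2 + 3 = 1)
(-36*M(I(-2, W(0))))*G = -36*1*(159/70) = -36*159/70 = -2862/35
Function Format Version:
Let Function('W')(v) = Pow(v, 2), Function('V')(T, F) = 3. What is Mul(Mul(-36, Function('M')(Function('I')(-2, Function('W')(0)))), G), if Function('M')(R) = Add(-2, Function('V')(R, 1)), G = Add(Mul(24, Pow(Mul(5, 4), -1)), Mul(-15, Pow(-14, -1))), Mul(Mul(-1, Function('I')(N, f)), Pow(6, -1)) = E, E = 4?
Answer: Rational(-2862, 35) ≈ -81.771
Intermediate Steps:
Function('I')(N, f) = -24 (Function('I')(N, f) = Mul(-6, 4) = -24)
G = Rational(159, 70) (G = Add(Mul(24, Pow(20, -1)), Mul(-15, Rational(-1, 14))) = Add(Mul(24, Rational(1, 20)), Rational(15, 14)) = Add(Rational(6, 5), Rational(15, 14)) = Rational(159, 70) ≈ 2.2714)
Function('M')(R) = 1 (Function('M')(R) = Add(-2, 3) = 1)
Mul(Mul(-36, Function('M')(Function('I')(-2, Function('W')(0)))), G) = Mul(Mul(-36, 1), Rational(159, 70)) = Mul(-36, Rational(159, 70)) = Rational(-2862, 35)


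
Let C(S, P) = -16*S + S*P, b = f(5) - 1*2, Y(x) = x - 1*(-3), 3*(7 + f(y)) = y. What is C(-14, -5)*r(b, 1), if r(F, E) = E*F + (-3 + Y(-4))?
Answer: -3332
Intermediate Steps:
f(y) = -7 + y/3
Y(x) = 3 + x (Y(x) = x + 3 = 3 + x)
b = -22/3 (b = (-7 + (⅓)*5) - 1*2 = (-7 + 5/3) - 2 = -16/3 - 2 = -22/3 ≈ -7.3333)
C(S, P) = -16*S + P*S
r(F, E) = -4 + E*F (r(F, E) = E*F + (-3 + (3 - 4)) = E*F + (-3 - 1) = E*F - 4 = -4 + E*F)
C(-14, -5)*r(b, 1) = (-14*(-16 - 5))*(-4 + 1*(-22/3)) = (-14*(-21))*(-4 - 22/3) = 294*(-34/3) = -3332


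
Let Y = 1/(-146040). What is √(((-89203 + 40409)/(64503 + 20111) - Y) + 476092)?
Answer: √4543583105811500077402590/3089257140 ≈ 689.99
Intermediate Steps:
Y = -1/146040 ≈ -6.8474e-6
√(((-89203 + 40409)/(64503 + 20111) - Y) + 476092) = √(((-89203 + 40409)/(64503 + 20111) - 1*(-1/146040)) + 476092) = √((-48794/84614 + 1/146040) + 476092) = √((-48794*1/84614 + 1/146040) + 476092) = √((-24397/42307 + 1/146040) + 476092) = √(-3562895573/6178514280 + 476092) = √(2941537657698187/6178514280) = √4543583105811500077402590/3089257140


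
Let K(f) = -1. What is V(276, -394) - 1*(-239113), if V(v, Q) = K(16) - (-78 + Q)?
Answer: 239584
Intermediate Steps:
V(v, Q) = 77 - Q (V(v, Q) = -1 - (-78 + Q) = -1 + (78 - Q) = 77 - Q)
V(276, -394) - 1*(-239113) = (77 - 1*(-394)) - 1*(-239113) = (77 + 394) + 239113 = 471 + 239113 = 239584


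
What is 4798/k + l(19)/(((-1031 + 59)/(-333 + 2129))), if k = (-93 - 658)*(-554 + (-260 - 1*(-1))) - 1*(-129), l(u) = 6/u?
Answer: -90169549/156642498 ≈ -0.57564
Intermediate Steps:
k = 610692 (k = -751*(-554 + (-260 + 1)) + 129 = -751*(-554 - 259) + 129 = -751*(-813) + 129 = 610563 + 129 = 610692)
4798/k + l(19)/(((-1031 + 59)/(-333 + 2129))) = 4798/610692 + (6/19)/(((-1031 + 59)/(-333 + 2129))) = 4798*(1/610692) + (6*(1/19))/((-972/1796)) = 2399/305346 + 6/(19*((-972*1/1796))) = 2399/305346 + 6/(19*(-243/449)) = 2399/305346 + (6/19)*(-449/243) = 2399/305346 - 898/1539 = -90169549/156642498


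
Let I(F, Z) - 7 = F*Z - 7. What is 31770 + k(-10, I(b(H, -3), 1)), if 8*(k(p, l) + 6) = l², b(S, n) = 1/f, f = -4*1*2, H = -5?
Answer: 16263169/512 ≈ 31764.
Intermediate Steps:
f = -8 (f = -4*2 = -8)
b(S, n) = -⅛ (b(S, n) = 1/(-8) = -⅛)
I(F, Z) = F*Z (I(F, Z) = 7 + (F*Z - 7) = 7 + (-7 + F*Z) = F*Z)
k(p, l) = -6 + l²/8
31770 + k(-10, I(b(H, -3), 1)) = 31770 + (-6 + (-⅛*1)²/8) = 31770 + (-6 + (-⅛)²/8) = 31770 + (-6 + (⅛)*(1/64)) = 31770 + (-6 + 1/512) = 31770 - 3071/512 = 16263169/512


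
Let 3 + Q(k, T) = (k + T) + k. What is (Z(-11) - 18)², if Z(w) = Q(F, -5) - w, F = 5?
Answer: 25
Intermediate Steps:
Q(k, T) = -3 + T + 2*k (Q(k, T) = -3 + ((k + T) + k) = -3 + ((T + k) + k) = -3 + (T + 2*k) = -3 + T + 2*k)
Z(w) = 2 - w (Z(w) = (-3 - 5 + 2*5) - w = (-3 - 5 + 10) - w = 2 - w)
(Z(-11) - 18)² = ((2 - 1*(-11)) - 18)² = ((2 + 11) - 18)² = (13 - 18)² = (-5)² = 25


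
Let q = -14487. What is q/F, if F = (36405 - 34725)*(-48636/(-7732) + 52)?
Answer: -9334457/63098000 ≈ -0.14794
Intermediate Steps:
F = 189294000/1933 (F = 1680*(-48636*(-1/7732) + 52) = 1680*(12159/1933 + 52) = 1680*(112675/1933) = 189294000/1933 ≈ 97928.)
q/F = -14487/189294000/1933 = -14487*1933/189294000 = -9334457/63098000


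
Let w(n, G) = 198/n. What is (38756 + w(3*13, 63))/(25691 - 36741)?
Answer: -251947/71825 ≈ -3.5078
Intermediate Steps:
(38756 + w(3*13, 63))/(25691 - 36741) = (38756 + 198/((3*13)))/(25691 - 36741) = (38756 + 198/39)/(-11050) = (38756 + 198*(1/39))*(-1/11050) = (38756 + 66/13)*(-1/11050) = (503894/13)*(-1/11050) = -251947/71825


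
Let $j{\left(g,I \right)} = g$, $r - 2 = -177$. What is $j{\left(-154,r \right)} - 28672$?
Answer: $-28826$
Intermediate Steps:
$r = -175$ ($r = 2 - 177 = -175$)
$j{\left(-154,r \right)} - 28672 = -154 - 28672 = -28826$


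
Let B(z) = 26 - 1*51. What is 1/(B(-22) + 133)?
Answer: 1/108 ≈ 0.0092593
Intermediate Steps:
B(z) = -25 (B(z) = 26 - 51 = -25)
1/(B(-22) + 133) = 1/(-25 + 133) = 1/108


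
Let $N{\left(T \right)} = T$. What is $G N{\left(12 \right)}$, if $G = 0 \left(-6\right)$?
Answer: $0$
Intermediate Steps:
$G = 0$
$G N{\left(12 \right)} = 0 \cdot 12 = 0$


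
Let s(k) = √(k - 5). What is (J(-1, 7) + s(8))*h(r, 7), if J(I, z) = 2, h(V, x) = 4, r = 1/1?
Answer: 8 + 4*√3 ≈ 14.928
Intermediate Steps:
r = 1
s(k) = √(-5 + k)
(J(-1, 7) + s(8))*h(r, 7) = (2 + √(-5 + 8))*4 = (2 + √3)*4 = 8 + 4*√3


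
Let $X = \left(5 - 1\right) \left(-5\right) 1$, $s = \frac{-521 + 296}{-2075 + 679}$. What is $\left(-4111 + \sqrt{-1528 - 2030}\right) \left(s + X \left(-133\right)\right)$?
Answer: $- \frac{15266547935}{1396} + \frac{3713585 i \sqrt{3558}}{1396} \approx -1.0936 \cdot 10^{7} + 1.5868 \cdot 10^{5} i$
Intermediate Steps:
$s = \frac{225}{1396}$ ($s = - \frac{225}{-1396} = \left(-225\right) \left(- \frac{1}{1396}\right) = \frac{225}{1396} \approx 0.16117$)
$X = -20$ ($X = \left(5 - 1\right) \left(-5\right) 1 = 4 \left(-5\right) 1 = \left(-20\right) 1 = -20$)
$\left(-4111 + \sqrt{-1528 - 2030}\right) \left(s + X \left(-133\right)\right) = \left(-4111 + \sqrt{-1528 - 2030}\right) \left(\frac{225}{1396} - -2660\right) = \left(-4111 + \sqrt{-3558}\right) \left(\frac{225}{1396} + 2660\right) = \left(-4111 + i \sqrt{3558}\right) \frac{3713585}{1396} = - \frac{15266547935}{1396} + \frac{3713585 i \sqrt{3558}}{1396}$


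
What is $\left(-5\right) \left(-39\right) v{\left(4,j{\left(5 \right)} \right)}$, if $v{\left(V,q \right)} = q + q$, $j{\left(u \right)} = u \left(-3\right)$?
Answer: $-5850$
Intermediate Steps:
$j{\left(u \right)} = - 3 u$
$v{\left(V,q \right)} = 2 q$
$\left(-5\right) \left(-39\right) v{\left(4,j{\left(5 \right)} \right)} = \left(-5\right) \left(-39\right) 2 \left(\left(-3\right) 5\right) = 195 \cdot 2 \left(-15\right) = 195 \left(-30\right) = -5850$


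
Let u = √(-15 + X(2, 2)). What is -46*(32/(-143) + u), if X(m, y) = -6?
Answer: 1472/143 - 46*I*√21 ≈ 10.294 - 210.8*I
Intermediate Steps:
u = I*√21 (u = √(-15 - 6) = √(-21) = I*√21 ≈ 4.5826*I)
-46*(32/(-143) + u) = -46*(32/(-143) + I*√21) = -46*(32*(-1/143) + I*√21) = -46*(-32/143 + I*√21) = 1472/143 - 46*I*√21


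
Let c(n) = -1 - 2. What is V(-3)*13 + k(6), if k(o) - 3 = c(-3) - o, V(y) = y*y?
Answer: 111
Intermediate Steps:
c(n) = -3
V(y) = y**2
k(o) = -o (k(o) = 3 + (-3 - o) = -o)
V(-3)*13 + k(6) = (-3)**2*13 - 1*6 = 9*13 - 6 = 117 - 6 = 111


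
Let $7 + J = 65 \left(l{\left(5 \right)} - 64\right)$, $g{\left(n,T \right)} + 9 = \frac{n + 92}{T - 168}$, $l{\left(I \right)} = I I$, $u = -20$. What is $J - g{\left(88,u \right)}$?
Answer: $- \frac{119006}{47} \approx -2532.0$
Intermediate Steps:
$l{\left(I \right)} = I^{2}$
$g{\left(n,T \right)} = -9 + \frac{92 + n}{-168 + T}$ ($g{\left(n,T \right)} = -9 + \frac{n + 92}{T - 168} = -9 + \frac{92 + n}{-168 + T}$)
$J = -2542$ ($J = -7 + 65 \left(5^{2} - 64\right) = -7 + 65 \left(25 - 64\right) = -7 + 65 \left(-39\right) = -7 - 2535 = -2542$)
$J - g{\left(88,u \right)} = -2542 - \frac{1604 + 88 - -180}{-168 - 20} = -2542 - \frac{1604 + 88 + 180}{-188} = -2542 - \left(- \frac{1}{188}\right) 1872 = -2542 - - \frac{468}{47} = -2542 + \frac{468}{47} = - \frac{119006}{47}$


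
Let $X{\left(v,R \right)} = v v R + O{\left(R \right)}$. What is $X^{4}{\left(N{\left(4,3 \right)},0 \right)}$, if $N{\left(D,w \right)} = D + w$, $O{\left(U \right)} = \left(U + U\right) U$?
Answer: $0$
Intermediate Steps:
$O{\left(U \right)} = 2 U^{2}$ ($O{\left(U \right)} = 2 U U = 2 U^{2}$)
$X{\left(v,R \right)} = 2 R^{2} + R v^{2}$ ($X{\left(v,R \right)} = v v R + 2 R^{2} = v^{2} R + 2 R^{2} = R v^{2} + 2 R^{2} = 2 R^{2} + R v^{2}$)
$X^{4}{\left(N{\left(4,3 \right)},0 \right)} = \left(0 \left(\left(4 + 3\right)^{2} + 2 \cdot 0\right)\right)^{4} = \left(0 \left(7^{2} + 0\right)\right)^{4} = \left(0 \left(49 + 0\right)\right)^{4} = \left(0 \cdot 49\right)^{4} = 0^{4} = 0$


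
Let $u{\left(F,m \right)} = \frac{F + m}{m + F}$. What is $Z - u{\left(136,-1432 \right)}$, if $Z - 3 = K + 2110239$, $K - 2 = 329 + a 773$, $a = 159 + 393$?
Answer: $2537268$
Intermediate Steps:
$a = 552$
$u{\left(F,m \right)} = 1$ ($u{\left(F,m \right)} = \frac{F + m}{F + m} = 1$)
$K = 427027$ ($K = 2 + \left(329 + 552 \cdot 773\right) = 2 + \left(329 + 426696\right) = 2 + 427025 = 427027$)
$Z = 2537269$ ($Z = 3 + \left(427027 + 2110239\right) = 3 + 2537266 = 2537269$)
$Z - u{\left(136,-1432 \right)} = 2537269 - 1 = 2537268$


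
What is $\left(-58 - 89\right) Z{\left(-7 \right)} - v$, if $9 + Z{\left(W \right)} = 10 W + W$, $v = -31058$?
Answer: $43700$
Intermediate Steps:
$Z{\left(W \right)} = -9 + 11 W$ ($Z{\left(W \right)} = -9 + \left(10 W + W\right) = -9 + 11 W$)
$\left(-58 - 89\right) Z{\left(-7 \right)} - v = \left(-58 - 89\right) \left(-9 + 11 \left(-7\right)\right) - -31058 = - 147 \left(-9 - 77\right) + 31058 = \left(-147\right) \left(-86\right) + 31058 = 12642 + 31058 = 43700$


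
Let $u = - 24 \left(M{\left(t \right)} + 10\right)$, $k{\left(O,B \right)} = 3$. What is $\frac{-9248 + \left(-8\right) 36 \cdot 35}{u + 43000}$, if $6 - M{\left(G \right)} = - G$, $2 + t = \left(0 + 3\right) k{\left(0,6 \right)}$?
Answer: $- \frac{1208}{2653} \approx -0.45533$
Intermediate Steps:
$t = 7$ ($t = -2 + \left(0 + 3\right) 3 = -2 + 3 \cdot 3 = -2 + 9 = 7$)
$M{\left(G \right)} = 6 + G$ ($M{\left(G \right)} = 6 - - G = 6 + G$)
$u = -552$ ($u = - 24 \left(\left(6 + 7\right) + 10\right) = - 24 \left(13 + 10\right) = \left(-24\right) 23 = -552$)
$\frac{-9248 + \left(-8\right) 36 \cdot 35}{u + 43000} = \frac{-9248 + \left(-8\right) 36 \cdot 35}{-552 + 43000} = \frac{-9248 - 10080}{42448} = \left(-9248 - 10080\right) \frac{1}{42448} = \left(-19328\right) \frac{1}{42448} = - \frac{1208}{2653}$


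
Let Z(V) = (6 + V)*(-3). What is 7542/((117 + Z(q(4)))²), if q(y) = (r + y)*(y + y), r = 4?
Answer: 838/961 ≈ 0.87201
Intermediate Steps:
q(y) = 2*y*(4 + y) (q(y) = (4 + y)*(y + y) = (4 + y)*(2*y) = 2*y*(4 + y))
Z(V) = -18 - 3*V
7542/((117 + Z(q(4)))²) = 7542/((117 + (-18 - 6*4*(4 + 4)))²) = 7542/((117 + (-18 - 6*4*8))²) = 7542/((117 + (-18 - 3*64))²) = 7542/((117 + (-18 - 192))²) = 7542/((117 - 210)²) = 7542/((-93)²) = 7542/8649 = 7542*(1/8649) = 838/961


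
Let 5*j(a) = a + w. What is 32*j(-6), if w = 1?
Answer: -32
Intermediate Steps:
j(a) = ⅕ + a/5 (j(a) = (a + 1)/5 = (1 + a)/5 = ⅕ + a/5)
32*j(-6) = 32*(⅕ + (⅕)*(-6)) = 32*(⅕ - 6/5) = 32*(-1) = -32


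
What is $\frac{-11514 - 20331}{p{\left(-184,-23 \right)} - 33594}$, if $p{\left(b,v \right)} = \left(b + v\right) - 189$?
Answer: $\frac{193}{206} \approx 0.93689$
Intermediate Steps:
$p{\left(b,v \right)} = -189 + b + v$
$\frac{-11514 - 20331}{p{\left(-184,-23 \right)} - 33594} = \frac{-11514 - 20331}{\left(-189 - 184 - 23\right) - 33594} = - \frac{31845}{-396 - 33594} = - \frac{31845}{-33990} = \left(-31845\right) \left(- \frac{1}{33990}\right) = \frac{193}{206}$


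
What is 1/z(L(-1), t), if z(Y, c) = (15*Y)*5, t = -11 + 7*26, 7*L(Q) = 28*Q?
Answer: -1/300 ≈ -0.0033333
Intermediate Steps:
L(Q) = 4*Q (L(Q) = (28*Q)/7 = 4*Q)
t = 171 (t = -11 + 182 = 171)
z(Y, c) = 75*Y
1/z(L(-1), t) = 1/(75*(4*(-1))) = 1/(75*(-4)) = 1/(-300) = -1/300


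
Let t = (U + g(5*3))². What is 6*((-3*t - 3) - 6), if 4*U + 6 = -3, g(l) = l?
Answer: -23841/8 ≈ -2980.1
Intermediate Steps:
U = -9/4 (U = -3/2 + (¼)*(-3) = -3/2 - ¾ = -9/4 ≈ -2.2500)
t = 2601/16 (t = (-9/4 + 5*3)² = (-9/4 + 15)² = (51/4)² = 2601/16 ≈ 162.56)
6*((-3*t - 3) - 6) = 6*((-3*2601/16 - 3) - 6) = 6*((-7803/16 - 3) - 6) = 6*(-7851/16 - 6) = 6*(-7947/16) = -23841/8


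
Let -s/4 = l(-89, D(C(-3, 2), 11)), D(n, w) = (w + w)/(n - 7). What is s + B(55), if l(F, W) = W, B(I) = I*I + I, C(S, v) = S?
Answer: 15444/5 ≈ 3088.8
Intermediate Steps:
B(I) = I + I² (B(I) = I² + I = I + I²)
D(n, w) = 2*w/(-7 + n) (D(n, w) = (2*w)/(-7 + n) = 2*w/(-7 + n))
s = 44/5 (s = -8*11/(-7 - 3) = -8*11/(-10) = -8*11*(-1)/10 = -4*(-11/5) = 44/5 ≈ 8.8000)
s + B(55) = 44/5 + 55*(1 + 55) = 44/5 + 55*56 = 44/5 + 3080 = 15444/5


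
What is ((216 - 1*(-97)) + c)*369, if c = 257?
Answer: 210330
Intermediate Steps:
((216 - 1*(-97)) + c)*369 = ((216 - 1*(-97)) + 257)*369 = ((216 + 97) + 257)*369 = (313 + 257)*369 = 570*369 = 210330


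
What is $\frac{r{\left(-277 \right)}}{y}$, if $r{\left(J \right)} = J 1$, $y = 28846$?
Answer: $- \frac{277}{28846} \approx -0.0096027$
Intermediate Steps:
$r{\left(J \right)} = J$
$\frac{r{\left(-277 \right)}}{y} = - \frac{277}{28846}$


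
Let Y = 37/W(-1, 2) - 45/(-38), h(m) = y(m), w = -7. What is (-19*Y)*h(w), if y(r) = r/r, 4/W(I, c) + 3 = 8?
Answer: -3605/4 ≈ -901.25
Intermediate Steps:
W(I, c) = ⅘ (W(I, c) = 4/(-3 + 8) = 4/5 = 4*(⅕) = ⅘)
y(r) = 1
h(m) = 1
Y = 3605/76 (Y = 37/(⅘) - 45/(-38) = 37*(5/4) - 45*(-1/38) = 185/4 + 45/38 = 3605/76 ≈ 47.434)
(-19*Y)*h(w) = -19*3605/76*1 = -3605/4*1 = -3605/4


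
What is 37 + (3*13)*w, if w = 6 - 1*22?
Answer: -587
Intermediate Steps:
w = -16 (w = 6 - 22 = -16)
37 + (3*13)*w = 37 + (3*13)*(-16) = 37 + 39*(-16) = 37 - 624 = -587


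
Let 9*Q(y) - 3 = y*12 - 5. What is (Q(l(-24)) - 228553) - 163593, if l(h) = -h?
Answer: -3529028/9 ≈ -3.9211e+5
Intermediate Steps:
Q(y) = -2/9 + 4*y/3 (Q(y) = ⅓ + (y*12 - 5)/9 = ⅓ + (12*y - 5)/9 = ⅓ + (-5 + 12*y)/9 = ⅓ + (-5/9 + 4*y/3) = -2/9 + 4*y/3)
(Q(l(-24)) - 228553) - 163593 = ((-2/9 + 4*(-1*(-24))/3) - 228553) - 163593 = ((-2/9 + (4/3)*24) - 228553) - 163593 = ((-2/9 + 32) - 228553) - 163593 = (286/9 - 228553) - 163593 = -2056691/9 - 163593 = -3529028/9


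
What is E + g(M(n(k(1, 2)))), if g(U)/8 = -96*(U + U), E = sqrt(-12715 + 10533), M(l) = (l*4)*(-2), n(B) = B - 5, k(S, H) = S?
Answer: -49152 + I*sqrt(2182) ≈ -49152.0 + 46.712*I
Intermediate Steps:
n(B) = -5 + B
M(l) = -8*l (M(l) = (4*l)*(-2) = -8*l)
E = I*sqrt(2182) (E = sqrt(-2182) = I*sqrt(2182) ≈ 46.712*I)
g(U) = -1536*U (g(U) = 8*(-96*(U + U)) = 8*(-192*U) = -1536*U)
E + g(M(n(k(1, 2)))) = I*sqrt(2182) - (-12288)*(-5 + 1) = I*sqrt(2182) - (-12288)*(-4) = I*sqrt(2182) - 1536*32 = I*sqrt(2182) - 49152 = -49152 + I*sqrt(2182)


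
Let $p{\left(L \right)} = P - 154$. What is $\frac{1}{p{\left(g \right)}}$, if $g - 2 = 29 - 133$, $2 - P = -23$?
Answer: $- \frac{1}{129} \approx -0.0077519$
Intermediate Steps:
$P = 25$ ($P = 2 - -23 = 2 + 23 = 25$)
$g = -102$ ($g = 2 + \left(29 - 133\right) = 2 - 104 = -102$)
$p{\left(L \right)} = -129$ ($p{\left(L \right)} = 25 - 154 = -129$)
$\frac{1}{p{\left(g \right)}} = \frac{1}{-129} = - \frac{1}{129}$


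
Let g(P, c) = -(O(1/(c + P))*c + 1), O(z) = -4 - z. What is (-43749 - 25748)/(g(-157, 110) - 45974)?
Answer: 3266359/2140255 ≈ 1.5262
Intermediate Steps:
g(P, c) = -1 - c*(-4 - 1/(P + c)) (g(P, c) = -((-4 - 1/(c + P))*c + 1) = -((-4 - 1/(P + c))*c + 1) = -(c*(-4 - 1/(P + c)) + 1) = -(1 + c*(-4 - 1/(P + c))) = -1 - c*(-4 - 1/(P + c)))
(-43749 - 25748)/(g(-157, 110) - 45974) = (-43749 - 25748)/((-1*(-157) + 4*110² + 4*(-157)*110)/(-157 + 110) - 45974) = -69497/((157 + 4*12100 - 69080)/(-47) - 45974) = -69497/(-(157 + 48400 - 69080)/47 - 45974) = -69497/(-1/47*(-20523) - 45974) = -69497/(20523/47 - 45974) = -69497/(-2140255/47) = -69497*(-47/2140255) = 3266359/2140255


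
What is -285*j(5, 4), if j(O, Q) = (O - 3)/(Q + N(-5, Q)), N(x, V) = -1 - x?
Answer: -285/4 ≈ -71.250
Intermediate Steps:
j(O, Q) = (-3 + O)/(4 + Q) (j(O, Q) = (O - 3)/(Q + (-1 - 1*(-5))) = (-3 + O)/(Q + (-1 + 5)) = (-3 + O)/(Q + 4) = (-3 + O)/(4 + Q))
-285*j(5, 4) = -285*(-3 + 5)/(4 + 4) = -285*2/8 = -285*1/4 = -285/4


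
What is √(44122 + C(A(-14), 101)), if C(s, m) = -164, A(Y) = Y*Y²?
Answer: √43958 ≈ 209.66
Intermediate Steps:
A(Y) = Y³
√(44122 + C(A(-14), 101)) = √(44122 - 164) = √43958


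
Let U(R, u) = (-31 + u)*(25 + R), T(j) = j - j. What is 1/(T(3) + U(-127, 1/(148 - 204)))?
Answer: 28/88587 ≈ 0.00031607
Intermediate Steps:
T(j) = 0
1/(T(3) + U(-127, 1/(148 - 204))) = 1/(0 + (-775 - 31*(-127) + 25/(148 - 204) - 127/(148 - 204))) = 1/(0 + (-775 + 3937 + 25/(-56) - 127/(-56))) = 1/(0 + (-775 + 3937 + 25*(-1/56) - 127*(-1/56))) = 1/(0 + (-775 + 3937 - 25/56 + 127/56)) = 1/(0 + 88587/28) = 1/(88587/28) = 28/88587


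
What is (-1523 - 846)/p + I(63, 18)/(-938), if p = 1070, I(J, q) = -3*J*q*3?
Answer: 621307/71690 ≈ 8.6666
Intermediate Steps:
I(J, q) = -9*J*q (I(J, q) = -3*J*q*3 = -9*J*q)
(-1523 - 846)/p + I(63, 18)/(-938) = (-1523 - 846)/1070 - 9*63*18/(-938) = -2369*1/1070 - 10206*(-1/938) = -2369/1070 + 729/67 = 621307/71690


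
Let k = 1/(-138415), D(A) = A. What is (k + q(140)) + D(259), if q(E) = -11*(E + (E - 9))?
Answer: -376765631/138415 ≈ -2722.0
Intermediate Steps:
k = -1/138415 ≈ -7.2246e-6
q(E) = 99 - 22*E (q(E) = -11*(E + (-9 + E)) = -11*(-9 + 2*E) = 99 - 22*E)
(k + q(140)) + D(259) = (-1/138415 + (99 - 22*140)) + 259 = (-1/138415 + (99 - 3080)) + 259 = (-1/138415 - 2981) + 259 = -412615116/138415 + 259 = -376765631/138415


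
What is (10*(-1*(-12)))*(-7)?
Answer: -840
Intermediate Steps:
(10*(-1*(-12)))*(-7) = (10*12)*(-7) = 120*(-7) = -840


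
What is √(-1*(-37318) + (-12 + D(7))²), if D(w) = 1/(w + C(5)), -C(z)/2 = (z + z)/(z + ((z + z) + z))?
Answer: √1348489/6 ≈ 193.54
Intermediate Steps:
C(z) = -1 (C(z) = -2*(z + z)/(z + ((z + z) + z)) = -2*2*z/(z + (2*z + z)) = -2*2*z/(z + 3*z) = -2*2*z/(4*z) = -2*2*z*1/(4*z) = -2*½ = -1)
D(w) = 1/(-1 + w) (D(w) = 1/(w - 1) = 1/(-1 + w))
√(-1*(-37318) + (-12 + D(7))²) = √(-1*(-37318) + (-12 + 1/(-1 + 7))²) = √(37318 + (-12 + 1/6)²) = √(37318 + (-12 + ⅙)²) = √(37318 + (-71/6)²) = √(37318 + 5041/36) = √(1348489/36) = √1348489/6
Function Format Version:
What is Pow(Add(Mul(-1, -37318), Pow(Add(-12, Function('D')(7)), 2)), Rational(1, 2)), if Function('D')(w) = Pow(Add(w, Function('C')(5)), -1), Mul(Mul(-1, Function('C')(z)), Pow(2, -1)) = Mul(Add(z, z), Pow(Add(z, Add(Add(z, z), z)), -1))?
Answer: Mul(Rational(1, 6), Pow(1348489, Rational(1, 2))) ≈ 193.54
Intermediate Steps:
Function('C')(z) = -1 (Function('C')(z) = Mul(-2, Mul(Add(z, z), Pow(Add(z, Add(Add(z, z), z)), -1))) = Mul(-2, Mul(Mul(2, z), Pow(Add(z, Add(Mul(2, z), z)), -1))) = Mul(-2, Mul(Mul(2, z), Pow(Add(z, Mul(3, z)), -1))) = Mul(-2, Mul(Mul(2, z), Pow(Mul(4, z), -1))) = Mul(-2, Mul(Mul(2, z), Mul(Rational(1, 4), Pow(z, -1)))) = Mul(-2, Rational(1, 2)) = -1)
Function('D')(w) = Pow(Add(-1, w), -1) (Function('D')(w) = Pow(Add(w, -1), -1) = Pow(Add(-1, w), -1))
Pow(Add(Mul(-1, -37318), Pow(Add(-12, Function('D')(7)), 2)), Rational(1, 2)) = Pow(Add(Mul(-1, -37318), Pow(Add(-12, Pow(Add(-1, 7), -1)), 2)), Rational(1, 2)) = Pow(Add(37318, Pow(Add(-12, Pow(6, -1)), 2)), Rational(1, 2)) = Pow(Add(37318, Pow(Add(-12, Rational(1, 6)), 2)), Rational(1, 2)) = Pow(Add(37318, Pow(Rational(-71, 6), 2)), Rational(1, 2)) = Pow(Add(37318, Rational(5041, 36)), Rational(1, 2)) = Pow(Rational(1348489, 36), Rational(1, 2)) = Mul(Rational(1, 6), Pow(1348489, Rational(1, 2)))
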